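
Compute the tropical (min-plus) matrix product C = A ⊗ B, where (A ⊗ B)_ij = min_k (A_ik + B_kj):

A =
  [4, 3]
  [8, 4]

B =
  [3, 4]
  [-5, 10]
A ⊗ B =
  [-2, 8]
  [-1, 12]

Apply the min-plus product entry-by-entry:
  C[0][0] = min over k of (A[0][0] + B[0][0] = 4 + 3 = 7, A[0][1] + B[1][0] = 3 + -5 = -2) = -2 (attained at k = 1)
  C[0][1] = min over k of (A[0][0] + B[0][1] = 4 + 4 = 8, A[0][1] + B[1][1] = 3 + 10 = 13) = 8 (attained at k = 0)
  C[1][0] = min over k of (A[1][0] + B[0][0] = 8 + 3 = 11, A[1][1] + B[1][0] = 4 + -5 = -1) = -1 (attained at k = 1)
  C[1][1] = min over k of (A[1][0] + B[0][1] = 8 + 4 = 12, A[1][1] + B[1][1] = 4 + 10 = 14) = 12 (attained at k = 0)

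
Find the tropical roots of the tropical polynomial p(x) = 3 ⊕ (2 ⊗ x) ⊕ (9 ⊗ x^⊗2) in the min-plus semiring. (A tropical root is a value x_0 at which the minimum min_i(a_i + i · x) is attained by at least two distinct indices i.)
Roots: {-7, 1}

Each tropical root is a break point of the lower envelope of the lines y = a_i + i · x (there are 3 lines, with slopes 0, 1, ..., 2). Only the lines that attain the minimum somewhere contribute to roots; other lines are dominated. Here the surviving (envelope) indices are i = 2, i = 1, i = 0.
Intersections between consecutive envelope lines give the roots: for adjacent envelope indices i < j the intersection is x = (a_i − a_j) / (j − i). Reading off the sorted break points: {-7, 1}.
Verification: at each break x_0, at least two indices attain the minimum of min_i(a_i + i · x_0).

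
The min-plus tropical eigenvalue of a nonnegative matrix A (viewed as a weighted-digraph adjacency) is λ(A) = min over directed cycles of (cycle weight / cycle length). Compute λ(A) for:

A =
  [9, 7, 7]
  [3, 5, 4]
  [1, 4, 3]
λ(A) = 3

Enumerate directed cycles and compute their means (weight / length). Sample:
  cycle 0 → 0: weight = 9, length = 1, mean = 9/1 ≈ 9.000
  cycle 1 → 1: weight = 5, length = 1, mean = 5/1 ≈ 5.000
  cycle 2 → 2: weight = 3, length = 1, mean = 3/1 ≈ 3.000
  cycle 0 → 1 → 0: weight = 10, length = 2, mean = 10/2 ≈ 5.000
  cycle 0 → 2 → 0: weight = 8, length = 2, mean = 8/2 ≈ 4.000
  cycle 1 → 0 → 1: weight = 10, length = 2, mean = 10/2 ≈ 5.000
Minimum mean = 3.000, attained e.g. along the cycle 2 → 2 with weight 3 and length 1. So λ(A) = 3/1 = 3.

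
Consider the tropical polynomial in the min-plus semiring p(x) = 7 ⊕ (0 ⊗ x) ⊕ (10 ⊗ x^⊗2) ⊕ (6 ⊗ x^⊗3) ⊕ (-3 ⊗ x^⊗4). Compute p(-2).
p(-2) = -11

A tropical monomial a ⊗ x^⊗i evaluates to a + i · x. Evaluating each term at x = -2:
  Term 0 contributes 7 + 0 · -2 = 7
  Term 1 contributes 0 + 1 · -2 = -2
  Term 2 contributes 10 + 2 · -2 = 6
  Term 3 contributes 6 + 3 · -2 = 0
  Term 4 contributes -3 + 4 · -2 = -11
p(-2) = ⊕ of these = min[7, -2, 6, 0, -11] = -11.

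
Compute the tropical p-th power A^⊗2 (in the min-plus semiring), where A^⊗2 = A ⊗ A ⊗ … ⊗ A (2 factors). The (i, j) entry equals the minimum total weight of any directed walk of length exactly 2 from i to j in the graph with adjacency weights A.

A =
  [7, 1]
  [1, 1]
A^⊗2 =
  [2, 2]
  [2, 2]

Each entry (A^⊗2)_ij equals the minimum over all length-2 walks i = v_0 → v_1 → … → v_2 = j of Σ_t A[v_t][v_{t+1}]. For example, for (i, j) = (0, 1) we minimise over 2 possible intermediate vertex sequences; the minimum is 2, attained along the walk 0 → 1 → 1.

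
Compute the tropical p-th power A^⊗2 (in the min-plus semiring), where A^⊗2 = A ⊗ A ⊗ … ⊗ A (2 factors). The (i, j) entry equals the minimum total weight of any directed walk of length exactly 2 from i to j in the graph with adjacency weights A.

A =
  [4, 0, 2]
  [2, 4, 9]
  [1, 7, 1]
A^⊗2 =
  [2, 4, 3]
  [6, 2, 4]
  [2, 1, 2]

Each entry (A^⊗2)_ij equals the minimum over all length-2 walks i = v_0 → v_1 → … → v_2 = j of Σ_t A[v_t][v_{t+1}]. For example, for (i, j) = (0, 2) we minimise over 3 possible intermediate vertex sequences; the minimum is 3, attained along the walk 0 → 2 → 2.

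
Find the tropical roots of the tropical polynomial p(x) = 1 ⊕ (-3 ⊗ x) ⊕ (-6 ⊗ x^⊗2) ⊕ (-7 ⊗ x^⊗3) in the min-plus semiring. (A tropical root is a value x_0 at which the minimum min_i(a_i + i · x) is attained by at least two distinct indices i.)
Roots: {1, 3, 4}

Each tropical root is a break point of the lower envelope of the lines y = a_i + i · x (there are 4 lines, with slopes 0, 1, ..., 3). Only the lines that attain the minimum somewhere contribute to roots; other lines are dominated. Here the surviving (envelope) indices are i = 3, i = 2, i = 1, i = 0.
Intersections between consecutive envelope lines give the roots: for adjacent envelope indices i < j the intersection is x = (a_i − a_j) / (j − i). Reading off the sorted break points: {1, 3, 4}.
Verification: at each break x_0, at least two indices attain the minimum of min_i(a_i + i · x_0).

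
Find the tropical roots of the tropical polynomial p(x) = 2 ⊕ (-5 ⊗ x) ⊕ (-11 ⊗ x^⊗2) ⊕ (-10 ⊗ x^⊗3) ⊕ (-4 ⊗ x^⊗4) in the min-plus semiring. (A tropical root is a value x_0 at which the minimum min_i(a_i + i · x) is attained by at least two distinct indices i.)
Roots: {-6, -1, 6, 7}

Each tropical root is a break point of the lower envelope of the lines y = a_i + i · x (there are 5 lines, with slopes 0, 1, ..., 4). Only the lines that attain the minimum somewhere contribute to roots; other lines are dominated. Here the surviving (envelope) indices are i = 4, i = 3, i = 2, i = 1, i = 0.
Intersections between consecutive envelope lines give the roots: for adjacent envelope indices i < j the intersection is x = (a_i − a_j) / (j − i). Reading off the sorted break points: {-6, -1, 6, 7}.
Verification: at each break x_0, at least two indices attain the minimum of min_i(a_i + i · x_0).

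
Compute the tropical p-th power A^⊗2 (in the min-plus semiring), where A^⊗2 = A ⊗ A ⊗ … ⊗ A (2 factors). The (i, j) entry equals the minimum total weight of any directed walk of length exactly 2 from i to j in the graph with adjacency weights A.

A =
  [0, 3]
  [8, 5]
A^⊗2 =
  [0, 3]
  [8, 10]

Each entry (A^⊗2)_ij equals the minimum over all length-2 walks i = v_0 → v_1 → … → v_2 = j of Σ_t A[v_t][v_{t+1}]. For example, for (i, j) = (0, 1) we minimise over 2 possible intermediate vertex sequences; the minimum is 3, attained along the walk 0 → 0 → 1.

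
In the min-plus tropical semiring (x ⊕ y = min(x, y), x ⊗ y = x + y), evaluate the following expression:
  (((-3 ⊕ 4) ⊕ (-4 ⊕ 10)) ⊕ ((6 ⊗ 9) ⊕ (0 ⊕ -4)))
(((-3 ⊕ 4) ⊕ (-4 ⊕ 10)) ⊕ ((6 ⊗ 9) ⊕ (0 ⊕ -4))) = -4

Expand innermost to outermost. Recall ⊕ takes the minimum of its arguments and ⊗ takes their sum. Working out the expression (((-3 ⊕ 4) ⊕ (-4 ⊕ 10)) ⊕ ((6 ⊗ 9) ⊕ (0 ⊕ -4))) gives -4.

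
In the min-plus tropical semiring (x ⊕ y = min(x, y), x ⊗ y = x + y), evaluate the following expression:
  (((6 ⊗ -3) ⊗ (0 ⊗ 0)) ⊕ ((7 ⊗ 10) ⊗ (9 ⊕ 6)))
(((6 ⊗ -3) ⊗ (0 ⊗ 0)) ⊕ ((7 ⊗ 10) ⊗ (9 ⊕ 6))) = 3

Expand innermost to outermost. Recall ⊕ takes the minimum of its arguments and ⊗ takes their sum. Working out the expression (((6 ⊗ -3) ⊗ (0 ⊗ 0)) ⊕ ((7 ⊗ 10) ⊗ (9 ⊕ 6))) gives 3.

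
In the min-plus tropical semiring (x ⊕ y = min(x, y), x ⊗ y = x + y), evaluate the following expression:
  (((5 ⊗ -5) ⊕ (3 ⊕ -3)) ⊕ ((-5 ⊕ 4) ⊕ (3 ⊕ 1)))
(((5 ⊗ -5) ⊕ (3 ⊕ -3)) ⊕ ((-5 ⊕ 4) ⊕ (3 ⊕ 1))) = -5

Expand innermost to outermost. Recall ⊕ takes the minimum of its arguments and ⊗ takes their sum. Working out the expression (((5 ⊗ -5) ⊕ (3 ⊕ -3)) ⊕ ((-5 ⊕ 4) ⊕ (3 ⊕ 1))) gives -5.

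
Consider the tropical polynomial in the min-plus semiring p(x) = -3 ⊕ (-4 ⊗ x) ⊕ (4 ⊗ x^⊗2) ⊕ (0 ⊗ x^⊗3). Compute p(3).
p(3) = -3

A tropical monomial a ⊗ x^⊗i evaluates to a + i · x. Evaluating each term at x = 3:
  Term 0 contributes -3 + 0 · 3 = -3
  Term 1 contributes -4 + 1 · 3 = -1
  Term 2 contributes 4 + 2 · 3 = 10
  Term 3 contributes 0 + 3 · 3 = 9
p(3) = ⊕ of these = min[-3, -1, 10, 9] = -3.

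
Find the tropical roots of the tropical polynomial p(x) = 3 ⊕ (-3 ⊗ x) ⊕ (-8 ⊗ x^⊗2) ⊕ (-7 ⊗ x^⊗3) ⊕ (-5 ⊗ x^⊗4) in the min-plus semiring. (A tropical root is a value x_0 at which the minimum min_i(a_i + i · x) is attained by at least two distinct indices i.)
Roots: {-2, -1, 5, 6}

Each tropical root is a break point of the lower envelope of the lines y = a_i + i · x (there are 5 lines, with slopes 0, 1, ..., 4). Only the lines that attain the minimum somewhere contribute to roots; other lines are dominated. Here the surviving (envelope) indices are i = 4, i = 3, i = 2, i = 1, i = 0.
Intersections between consecutive envelope lines give the roots: for adjacent envelope indices i < j the intersection is x = (a_i − a_j) / (j − i). Reading off the sorted break points: {-2, -1, 5, 6}.
Verification: at each break x_0, at least two indices attain the minimum of min_i(a_i + i · x_0).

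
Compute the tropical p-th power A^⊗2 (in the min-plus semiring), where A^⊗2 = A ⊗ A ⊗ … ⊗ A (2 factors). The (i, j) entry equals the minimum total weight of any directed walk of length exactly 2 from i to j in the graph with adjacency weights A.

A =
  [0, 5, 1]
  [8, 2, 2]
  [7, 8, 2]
A^⊗2 =
  [0, 5, 1]
  [8, 4, 4]
  [7, 10, 4]

Each entry (A^⊗2)_ij equals the minimum over all length-2 walks i = v_0 → v_1 → … → v_2 = j of Σ_t A[v_t][v_{t+1}]. For example, for (i, j) = (0, 2) we minimise over 3 possible intermediate vertex sequences; the minimum is 1, attained along the walk 0 → 0 → 2.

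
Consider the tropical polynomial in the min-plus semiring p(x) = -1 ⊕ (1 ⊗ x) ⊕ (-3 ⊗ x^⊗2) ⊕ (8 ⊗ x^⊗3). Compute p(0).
p(0) = -3

A tropical monomial a ⊗ x^⊗i evaluates to a + i · x. Evaluating each term at x = 0:
  Term 0 contributes -1 + 0 · 0 = -1
  Term 1 contributes 1 + 1 · 0 = 1
  Term 2 contributes -3 + 2 · 0 = -3
  Term 3 contributes 8 + 3 · 0 = 8
p(0) = ⊕ of these = min[-1, 1, -3, 8] = -3.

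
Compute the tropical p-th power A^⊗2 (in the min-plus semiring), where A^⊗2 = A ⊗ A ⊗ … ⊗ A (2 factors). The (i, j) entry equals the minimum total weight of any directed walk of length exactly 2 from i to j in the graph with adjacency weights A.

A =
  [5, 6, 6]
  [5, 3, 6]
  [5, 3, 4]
A^⊗2 =
  [10, 9, 10]
  [8, 6, 9]
  [8, 6, 8]

Each entry (A^⊗2)_ij equals the minimum over all length-2 walks i = v_0 → v_1 → … → v_2 = j of Σ_t A[v_t][v_{t+1}]. For example, for (i, j) = (0, 2) we minimise over 3 possible intermediate vertex sequences; the minimum is 10, attained along the walk 0 → 2 → 2.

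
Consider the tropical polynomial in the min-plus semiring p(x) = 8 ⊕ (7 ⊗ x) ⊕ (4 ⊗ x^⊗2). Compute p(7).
p(7) = 8

A tropical monomial a ⊗ x^⊗i evaluates to a + i · x. Evaluating each term at x = 7:
  Term 0 contributes 8 + 0 · 7 = 8
  Term 1 contributes 7 + 1 · 7 = 14
  Term 2 contributes 4 + 2 · 7 = 18
p(7) = ⊕ of these = min[8, 14, 18] = 8.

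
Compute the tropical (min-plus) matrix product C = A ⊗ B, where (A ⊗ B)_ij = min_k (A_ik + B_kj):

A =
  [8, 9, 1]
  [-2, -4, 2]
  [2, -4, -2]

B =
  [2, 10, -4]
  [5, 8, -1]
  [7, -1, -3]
A ⊗ B =
  [8, 0, -2]
  [0, 1, -6]
  [1, -3, -5]

Apply the min-plus product entry-by-entry:
  C[0][0] = min over k of (A[0][0] + B[0][0] = 8 + 2 = 10, A[0][1] + B[1][0] = 9 + 5 = 14, A[0][2] + B[2][0] = 1 + 7 = 8) = 8 (attained at k = 2)
  C[0][1] = min over k of (A[0][0] + B[0][1] = 8 + 10 = 18, A[0][1] + B[1][1] = 9 + 8 = 17, A[0][2] + B[2][1] = 1 + -1 = 0) = 0 (attained at k = 2)
  C[0][2] = min over k of (A[0][0] + B[0][2] = 8 + -4 = 4, A[0][1] + B[1][2] = 9 + -1 = 8, A[0][2] + B[2][2] = 1 + -3 = -2) = -2 (attained at k = 2)
  C[1][0] = min over k of (A[1][0] + B[0][0] = -2 + 2 = 0, A[1][1] + B[1][0] = -4 + 5 = 1, A[1][2] + B[2][0] = 2 + 7 = 9) = 0 (attained at k = 0)
  C[1][1] = min over k of (A[1][0] + B[0][1] = -2 + 10 = 8, A[1][1] + B[1][1] = -4 + 8 = 4, A[1][2] + B[2][1] = 2 + -1 = 1) = 1 (attained at k = 2)
  C[1][2] = min over k of (A[1][0] + B[0][2] = -2 + -4 = -6, A[1][1] + B[1][2] = -4 + -1 = -5, A[1][2] + B[2][2] = 2 + -3 = -1) = -6 (attained at k = 0)
  C[2][0] = min over k of (A[2][0] + B[0][0] = 2 + 2 = 4, A[2][1] + B[1][0] = -4 + 5 = 1, A[2][2] + B[2][0] = -2 + 7 = 5) = 1 (attained at k = 1)
  C[2][1] = min over k of (A[2][0] + B[0][1] = 2 + 10 = 12, A[2][1] + B[1][1] = -4 + 8 = 4, A[2][2] + B[2][1] = -2 + -1 = -3) = -3 (attained at k = 2)
  C[2][2] = min over k of (A[2][0] + B[0][2] = 2 + -4 = -2, A[2][1] + B[1][2] = -4 + -1 = -5, A[2][2] + B[2][2] = -2 + -3 = -5) = -5 (attained at k = 1)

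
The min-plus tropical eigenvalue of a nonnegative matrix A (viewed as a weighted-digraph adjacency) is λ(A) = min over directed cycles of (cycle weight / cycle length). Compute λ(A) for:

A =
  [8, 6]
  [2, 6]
λ(A) = 4

Enumerate directed cycles and compute their means (weight / length). Sample:
  cycle 0 → 0: weight = 8, length = 1, mean = 8/1 ≈ 8.000
  cycle 1 → 1: weight = 6, length = 1, mean = 6/1 ≈ 6.000
  cycle 0 → 1 → 0: weight = 8, length = 2, mean = 8/2 ≈ 4.000
  cycle 1 → 0 → 1: weight = 8, length = 2, mean = 8/2 ≈ 4.000
Minimum mean = 4.000, attained e.g. along the cycle 0 → 1 → 0 with weight 8 and length 2. So λ(A) = 8/2 = 4.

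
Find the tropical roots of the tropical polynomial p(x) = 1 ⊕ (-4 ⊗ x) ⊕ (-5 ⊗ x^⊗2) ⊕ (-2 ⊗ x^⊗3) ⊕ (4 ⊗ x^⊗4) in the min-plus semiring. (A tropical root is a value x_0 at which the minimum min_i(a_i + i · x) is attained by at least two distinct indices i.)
Roots: {-6, -3, 1, 5}

Each tropical root is a break point of the lower envelope of the lines y = a_i + i · x (there are 5 lines, with slopes 0, 1, ..., 4). Only the lines that attain the minimum somewhere contribute to roots; other lines are dominated. Here the surviving (envelope) indices are i = 4, i = 3, i = 2, i = 1, i = 0.
Intersections between consecutive envelope lines give the roots: for adjacent envelope indices i < j the intersection is x = (a_i − a_j) / (j − i). Reading off the sorted break points: {-6, -3, 1, 5}.
Verification: at each break x_0, at least two indices attain the minimum of min_i(a_i + i · x_0).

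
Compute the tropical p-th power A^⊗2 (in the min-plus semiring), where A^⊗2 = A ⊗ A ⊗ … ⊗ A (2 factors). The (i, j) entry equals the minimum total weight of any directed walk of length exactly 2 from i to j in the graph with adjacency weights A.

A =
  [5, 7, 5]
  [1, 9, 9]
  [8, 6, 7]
A^⊗2 =
  [8, 11, 10]
  [6, 8, 6]
  [7, 13, 13]

Each entry (A^⊗2)_ij equals the minimum over all length-2 walks i = v_0 → v_1 → … → v_2 = j of Σ_t A[v_t][v_{t+1}]. For example, for (i, j) = (0, 2) we minimise over 3 possible intermediate vertex sequences; the minimum is 10, attained along the walk 0 → 0 → 2.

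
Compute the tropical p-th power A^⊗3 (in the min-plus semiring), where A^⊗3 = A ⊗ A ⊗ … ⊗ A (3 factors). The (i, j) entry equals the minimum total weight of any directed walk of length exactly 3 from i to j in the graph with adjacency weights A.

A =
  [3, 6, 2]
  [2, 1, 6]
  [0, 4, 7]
A^⊗3 =
  [5, 7, 4]
  [4, 3, 5]
  [2, 6, 5]

Each entry (A^⊗3)_ij equals the minimum over all length-3 walks i = v_0 → v_1 → … → v_3 = j of Σ_t A[v_t][v_{t+1}]. For example, for (i, j) = (0, 2) we minimise over 9 possible intermediate vertex sequences; the minimum is 4, attained along the walk 0 → 2 → 0 → 2.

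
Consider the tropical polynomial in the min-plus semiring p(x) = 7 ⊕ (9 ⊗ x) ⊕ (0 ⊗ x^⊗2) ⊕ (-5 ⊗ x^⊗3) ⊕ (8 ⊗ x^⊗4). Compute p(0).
p(0) = -5

A tropical monomial a ⊗ x^⊗i evaluates to a + i · x. Evaluating each term at x = 0:
  Term 0 contributes 7 + 0 · 0 = 7
  Term 1 contributes 9 + 1 · 0 = 9
  Term 2 contributes 0 + 2 · 0 = 0
  Term 3 contributes -5 + 3 · 0 = -5
  Term 4 contributes 8 + 4 · 0 = 8
p(0) = ⊕ of these = min[7, 9, 0, -5, 8] = -5.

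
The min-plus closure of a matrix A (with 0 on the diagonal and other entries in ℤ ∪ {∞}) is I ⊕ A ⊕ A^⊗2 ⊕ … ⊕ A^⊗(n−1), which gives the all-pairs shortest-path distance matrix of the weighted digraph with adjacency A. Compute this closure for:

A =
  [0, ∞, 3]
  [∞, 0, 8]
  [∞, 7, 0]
Closure =
  [0, 10, 3]
  [∞, 0, 8]
  [∞, 7, 0]

This is the Floyd-Warshall all-pairs shortest-path computation. For each intermediate vertex k = 0, 1, …, 2, update dist[i][j] ← min(dist[i][j], dist[i][k] + dist[k][j]). The final matrix gives, for each (i, j), the minimum total weight of any directed path from i to j (possibly empty when i = j).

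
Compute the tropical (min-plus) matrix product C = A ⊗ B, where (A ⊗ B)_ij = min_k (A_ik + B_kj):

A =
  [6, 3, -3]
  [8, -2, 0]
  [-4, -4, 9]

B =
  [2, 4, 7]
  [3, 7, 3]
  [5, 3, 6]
A ⊗ B =
  [2, 0, 3]
  [1, 3, 1]
  [-2, 0, -1]

Apply the min-plus product entry-by-entry:
  C[0][0] = min over k of (A[0][0] + B[0][0] = 6 + 2 = 8, A[0][1] + B[1][0] = 3 + 3 = 6, A[0][2] + B[2][0] = -3 + 5 = 2) = 2 (attained at k = 2)
  C[0][1] = min over k of (A[0][0] + B[0][1] = 6 + 4 = 10, A[0][1] + B[1][1] = 3 + 7 = 10, A[0][2] + B[2][1] = -3 + 3 = 0) = 0 (attained at k = 2)
  C[0][2] = min over k of (A[0][0] + B[0][2] = 6 + 7 = 13, A[0][1] + B[1][2] = 3 + 3 = 6, A[0][2] + B[2][2] = -3 + 6 = 3) = 3 (attained at k = 2)
  C[1][0] = min over k of (A[1][0] + B[0][0] = 8 + 2 = 10, A[1][1] + B[1][0] = -2 + 3 = 1, A[1][2] + B[2][0] = 0 + 5 = 5) = 1 (attained at k = 1)
  C[1][1] = min over k of (A[1][0] + B[0][1] = 8 + 4 = 12, A[1][1] + B[1][1] = -2 + 7 = 5, A[1][2] + B[2][1] = 0 + 3 = 3) = 3 (attained at k = 2)
  C[1][2] = min over k of (A[1][0] + B[0][2] = 8 + 7 = 15, A[1][1] + B[1][2] = -2 + 3 = 1, A[1][2] + B[2][2] = 0 + 6 = 6) = 1 (attained at k = 1)
  C[2][0] = min over k of (A[2][0] + B[0][0] = -4 + 2 = -2, A[2][1] + B[1][0] = -4 + 3 = -1, A[2][2] + B[2][0] = 9 + 5 = 14) = -2 (attained at k = 0)
  C[2][1] = min over k of (A[2][0] + B[0][1] = -4 + 4 = 0, A[2][1] + B[1][1] = -4 + 7 = 3, A[2][2] + B[2][1] = 9 + 3 = 12) = 0 (attained at k = 0)
  C[2][2] = min over k of (A[2][0] + B[0][2] = -4 + 7 = 3, A[2][1] + B[1][2] = -4 + 3 = -1, A[2][2] + B[2][2] = 9 + 6 = 15) = -1 (attained at k = 1)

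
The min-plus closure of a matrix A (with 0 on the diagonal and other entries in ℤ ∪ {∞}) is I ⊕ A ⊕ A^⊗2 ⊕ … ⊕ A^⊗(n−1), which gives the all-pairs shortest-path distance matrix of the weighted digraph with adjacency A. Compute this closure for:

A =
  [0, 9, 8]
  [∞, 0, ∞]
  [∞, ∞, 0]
Closure =
  [0, 9, 8]
  [∞, 0, ∞]
  [∞, ∞, 0]

This is the Floyd-Warshall all-pairs shortest-path computation. For each intermediate vertex k = 0, 1, …, 2, update dist[i][j] ← min(dist[i][j], dist[i][k] + dist[k][j]). The final matrix gives, for each (i, j), the minimum total weight of any directed path from i to j (possibly empty when i = j).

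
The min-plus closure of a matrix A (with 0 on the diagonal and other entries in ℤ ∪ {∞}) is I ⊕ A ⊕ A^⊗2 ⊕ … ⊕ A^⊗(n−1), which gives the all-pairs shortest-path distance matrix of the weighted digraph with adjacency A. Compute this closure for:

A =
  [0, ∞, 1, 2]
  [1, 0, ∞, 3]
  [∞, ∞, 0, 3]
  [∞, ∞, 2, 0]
Closure =
  [0, ∞, 1, 2]
  [1, 0, 2, 3]
  [∞, ∞, 0, 3]
  [∞, ∞, 2, 0]

This is the Floyd-Warshall all-pairs shortest-path computation. For each intermediate vertex k = 0, 1, …, 3, update dist[i][j] ← min(dist[i][j], dist[i][k] + dist[k][j]). The final matrix gives, for each (i, j), the minimum total weight of any directed path from i to j (possibly empty when i = j).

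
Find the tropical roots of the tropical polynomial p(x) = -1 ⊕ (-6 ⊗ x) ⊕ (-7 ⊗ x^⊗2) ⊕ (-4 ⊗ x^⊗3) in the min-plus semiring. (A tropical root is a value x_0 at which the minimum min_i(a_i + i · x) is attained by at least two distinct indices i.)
Roots: {-3, 1, 5}

Each tropical root is a break point of the lower envelope of the lines y = a_i + i · x (there are 4 lines, with slopes 0, 1, ..., 3). Only the lines that attain the minimum somewhere contribute to roots; other lines are dominated. Here the surviving (envelope) indices are i = 3, i = 2, i = 1, i = 0.
Intersections between consecutive envelope lines give the roots: for adjacent envelope indices i < j the intersection is x = (a_i − a_j) / (j − i). Reading off the sorted break points: {-3, 1, 5}.
Verification: at each break x_0, at least two indices attain the minimum of min_i(a_i + i · x_0).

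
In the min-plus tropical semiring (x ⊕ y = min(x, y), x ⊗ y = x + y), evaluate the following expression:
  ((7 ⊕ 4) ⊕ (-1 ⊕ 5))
((7 ⊕ 4) ⊕ (-1 ⊕ 5)) = -1

Expand innermost to outermost. Recall ⊕ takes the minimum of its arguments and ⊗ takes their sum. Working out the expression ((7 ⊕ 4) ⊕ (-1 ⊕ 5)) gives -1.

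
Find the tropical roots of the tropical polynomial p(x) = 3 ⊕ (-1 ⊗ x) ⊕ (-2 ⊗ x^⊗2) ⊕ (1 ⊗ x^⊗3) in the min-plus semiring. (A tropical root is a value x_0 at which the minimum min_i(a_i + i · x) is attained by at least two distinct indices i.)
Roots: {-3, 1, 4}

Each tropical root is a break point of the lower envelope of the lines y = a_i + i · x (there are 4 lines, with slopes 0, 1, ..., 3). Only the lines that attain the minimum somewhere contribute to roots; other lines are dominated. Here the surviving (envelope) indices are i = 3, i = 2, i = 1, i = 0.
Intersections between consecutive envelope lines give the roots: for adjacent envelope indices i < j the intersection is x = (a_i − a_j) / (j − i). Reading off the sorted break points: {-3, 1, 4}.
Verification: at each break x_0, at least two indices attain the minimum of min_i(a_i + i · x_0).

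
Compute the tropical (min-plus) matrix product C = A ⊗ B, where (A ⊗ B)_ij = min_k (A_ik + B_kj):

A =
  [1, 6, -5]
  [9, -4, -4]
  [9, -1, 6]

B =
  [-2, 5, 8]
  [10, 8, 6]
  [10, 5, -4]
A ⊗ B =
  [-1, 0, -9]
  [6, 1, -8]
  [7, 7, 2]

Apply the min-plus product entry-by-entry:
  C[0][0] = min over k of (A[0][0] + B[0][0] = 1 + -2 = -1, A[0][1] + B[1][0] = 6 + 10 = 16, A[0][2] + B[2][0] = -5 + 10 = 5) = -1 (attained at k = 0)
  C[0][1] = min over k of (A[0][0] + B[0][1] = 1 + 5 = 6, A[0][1] + B[1][1] = 6 + 8 = 14, A[0][2] + B[2][1] = -5 + 5 = 0) = 0 (attained at k = 2)
  C[0][2] = min over k of (A[0][0] + B[0][2] = 1 + 8 = 9, A[0][1] + B[1][2] = 6 + 6 = 12, A[0][2] + B[2][2] = -5 + -4 = -9) = -9 (attained at k = 2)
  C[1][0] = min over k of (A[1][0] + B[0][0] = 9 + -2 = 7, A[1][1] + B[1][0] = -4 + 10 = 6, A[1][2] + B[2][0] = -4 + 10 = 6) = 6 (attained at k = 1)
  C[1][1] = min over k of (A[1][0] + B[0][1] = 9 + 5 = 14, A[1][1] + B[1][1] = -4 + 8 = 4, A[1][2] + B[2][1] = -4 + 5 = 1) = 1 (attained at k = 2)
  C[1][2] = min over k of (A[1][0] + B[0][2] = 9 + 8 = 17, A[1][1] + B[1][2] = -4 + 6 = 2, A[1][2] + B[2][2] = -4 + -4 = -8) = -8 (attained at k = 2)
  C[2][0] = min over k of (A[2][0] + B[0][0] = 9 + -2 = 7, A[2][1] + B[1][0] = -1 + 10 = 9, A[2][2] + B[2][0] = 6 + 10 = 16) = 7 (attained at k = 0)
  C[2][1] = min over k of (A[2][0] + B[0][1] = 9 + 5 = 14, A[2][1] + B[1][1] = -1 + 8 = 7, A[2][2] + B[2][1] = 6 + 5 = 11) = 7 (attained at k = 1)
  C[2][2] = min over k of (A[2][0] + B[0][2] = 9 + 8 = 17, A[2][1] + B[1][2] = -1 + 6 = 5, A[2][2] + B[2][2] = 6 + -4 = 2) = 2 (attained at k = 2)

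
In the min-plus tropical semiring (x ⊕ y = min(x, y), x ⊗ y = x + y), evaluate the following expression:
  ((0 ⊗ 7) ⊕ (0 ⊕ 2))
((0 ⊗ 7) ⊕ (0 ⊕ 2)) = 0

Expand innermost to outermost. Recall ⊕ takes the minimum of its arguments and ⊗ takes their sum. Working out the expression ((0 ⊗ 7) ⊕ (0 ⊕ 2)) gives 0.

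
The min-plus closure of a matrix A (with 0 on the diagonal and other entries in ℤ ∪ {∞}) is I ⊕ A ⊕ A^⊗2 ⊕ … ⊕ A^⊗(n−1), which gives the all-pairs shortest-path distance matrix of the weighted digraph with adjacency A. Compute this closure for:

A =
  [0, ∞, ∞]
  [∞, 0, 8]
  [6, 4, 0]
Closure =
  [0, ∞, ∞]
  [14, 0, 8]
  [6, 4, 0]

This is the Floyd-Warshall all-pairs shortest-path computation. For each intermediate vertex k = 0, 1, …, 2, update dist[i][j] ← min(dist[i][j], dist[i][k] + dist[k][j]). The final matrix gives, for each (i, j), the minimum total weight of any directed path from i to j (possibly empty when i = j).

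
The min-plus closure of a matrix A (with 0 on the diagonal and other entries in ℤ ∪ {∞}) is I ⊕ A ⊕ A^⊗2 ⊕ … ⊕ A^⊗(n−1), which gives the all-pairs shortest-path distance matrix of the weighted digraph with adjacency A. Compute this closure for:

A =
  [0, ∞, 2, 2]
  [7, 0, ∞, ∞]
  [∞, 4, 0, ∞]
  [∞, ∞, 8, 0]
Closure =
  [0, 6, 2, 2]
  [7, 0, 9, 9]
  [11, 4, 0, 13]
  [19, 12, 8, 0]

This is the Floyd-Warshall all-pairs shortest-path computation. For each intermediate vertex k = 0, 1, …, 3, update dist[i][j] ← min(dist[i][j], dist[i][k] + dist[k][j]). The final matrix gives, for each (i, j), the minimum total weight of any directed path from i to j (possibly empty when i = j).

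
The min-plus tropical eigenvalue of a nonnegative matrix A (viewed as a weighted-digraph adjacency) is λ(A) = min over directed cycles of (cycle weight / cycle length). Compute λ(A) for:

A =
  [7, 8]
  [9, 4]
λ(A) = 4

Enumerate directed cycles and compute their means (weight / length). Sample:
  cycle 0 → 0: weight = 7, length = 1, mean = 7/1 ≈ 7.000
  cycle 1 → 1: weight = 4, length = 1, mean = 4/1 ≈ 4.000
  cycle 0 → 1 → 0: weight = 17, length = 2, mean = 17/2 ≈ 8.500
  cycle 1 → 0 → 1: weight = 17, length = 2, mean = 17/2 ≈ 8.500
Minimum mean = 4.000, attained e.g. along the cycle 1 → 1 with weight 4 and length 1. So λ(A) = 4/1 = 4.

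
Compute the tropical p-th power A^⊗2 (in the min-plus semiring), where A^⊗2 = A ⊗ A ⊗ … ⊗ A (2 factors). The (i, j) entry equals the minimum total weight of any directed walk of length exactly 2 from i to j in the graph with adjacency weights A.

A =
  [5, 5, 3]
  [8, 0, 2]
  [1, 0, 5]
A^⊗2 =
  [4, 3, 7]
  [3, 0, 2]
  [6, 0, 2]

Each entry (A^⊗2)_ij equals the minimum over all length-2 walks i = v_0 → v_1 → … → v_2 = j of Σ_t A[v_t][v_{t+1}]. For example, for (i, j) = (0, 2) we minimise over 3 possible intermediate vertex sequences; the minimum is 7, attained along the walk 0 → 1 → 2.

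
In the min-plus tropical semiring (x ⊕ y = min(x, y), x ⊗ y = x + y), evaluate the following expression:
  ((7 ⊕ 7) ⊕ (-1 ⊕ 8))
((7 ⊕ 7) ⊕ (-1 ⊕ 8)) = -1

Expand innermost to outermost. Recall ⊕ takes the minimum of its arguments and ⊗ takes their sum. Working out the expression ((7 ⊕ 7) ⊕ (-1 ⊕ 8)) gives -1.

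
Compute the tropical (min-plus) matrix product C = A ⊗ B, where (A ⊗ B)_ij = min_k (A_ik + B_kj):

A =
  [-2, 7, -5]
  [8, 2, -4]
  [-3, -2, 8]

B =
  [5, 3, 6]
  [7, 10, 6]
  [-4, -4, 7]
A ⊗ B =
  [-9, -9, 2]
  [-8, -8, 3]
  [2, 0, 3]

Apply the min-plus product entry-by-entry:
  C[0][0] = min over k of (A[0][0] + B[0][0] = -2 + 5 = 3, A[0][1] + B[1][0] = 7 + 7 = 14, A[0][2] + B[2][0] = -5 + -4 = -9) = -9 (attained at k = 2)
  C[0][1] = min over k of (A[0][0] + B[0][1] = -2 + 3 = 1, A[0][1] + B[1][1] = 7 + 10 = 17, A[0][2] + B[2][1] = -5 + -4 = -9) = -9 (attained at k = 2)
  C[0][2] = min over k of (A[0][0] + B[0][2] = -2 + 6 = 4, A[0][1] + B[1][2] = 7 + 6 = 13, A[0][2] + B[2][2] = -5 + 7 = 2) = 2 (attained at k = 2)
  C[1][0] = min over k of (A[1][0] + B[0][0] = 8 + 5 = 13, A[1][1] + B[1][0] = 2 + 7 = 9, A[1][2] + B[2][0] = -4 + -4 = -8) = -8 (attained at k = 2)
  C[1][1] = min over k of (A[1][0] + B[0][1] = 8 + 3 = 11, A[1][1] + B[1][1] = 2 + 10 = 12, A[1][2] + B[2][1] = -4 + -4 = -8) = -8 (attained at k = 2)
  C[1][2] = min over k of (A[1][0] + B[0][2] = 8 + 6 = 14, A[1][1] + B[1][2] = 2 + 6 = 8, A[1][2] + B[2][2] = -4 + 7 = 3) = 3 (attained at k = 2)
  C[2][0] = min over k of (A[2][0] + B[0][0] = -3 + 5 = 2, A[2][1] + B[1][0] = -2 + 7 = 5, A[2][2] + B[2][0] = 8 + -4 = 4) = 2 (attained at k = 0)
  C[2][1] = min over k of (A[2][0] + B[0][1] = -3 + 3 = 0, A[2][1] + B[1][1] = -2 + 10 = 8, A[2][2] + B[2][1] = 8 + -4 = 4) = 0 (attained at k = 0)
  C[2][2] = min over k of (A[2][0] + B[0][2] = -3 + 6 = 3, A[2][1] + B[1][2] = -2 + 6 = 4, A[2][2] + B[2][2] = 8 + 7 = 15) = 3 (attained at k = 0)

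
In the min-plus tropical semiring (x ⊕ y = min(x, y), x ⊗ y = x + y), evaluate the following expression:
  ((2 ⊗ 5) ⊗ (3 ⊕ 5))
((2 ⊗ 5) ⊗ (3 ⊕ 5)) = 10

Expand innermost to outermost. Recall ⊕ takes the minimum of its arguments and ⊗ takes their sum. Working out the expression ((2 ⊗ 5) ⊗ (3 ⊕ 5)) gives 10.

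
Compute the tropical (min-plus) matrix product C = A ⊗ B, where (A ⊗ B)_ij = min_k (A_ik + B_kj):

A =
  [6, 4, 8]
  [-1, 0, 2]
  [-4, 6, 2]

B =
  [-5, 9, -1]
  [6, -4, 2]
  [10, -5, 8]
A ⊗ B =
  [1, 0, 5]
  [-6, -4, -2]
  [-9, -3, -5]

Apply the min-plus product entry-by-entry:
  C[0][0] = min over k of (A[0][0] + B[0][0] = 6 + -5 = 1, A[0][1] + B[1][0] = 4 + 6 = 10, A[0][2] + B[2][0] = 8 + 10 = 18) = 1 (attained at k = 0)
  C[0][1] = min over k of (A[0][0] + B[0][1] = 6 + 9 = 15, A[0][1] + B[1][1] = 4 + -4 = 0, A[0][2] + B[2][1] = 8 + -5 = 3) = 0 (attained at k = 1)
  C[0][2] = min over k of (A[0][0] + B[0][2] = 6 + -1 = 5, A[0][1] + B[1][2] = 4 + 2 = 6, A[0][2] + B[2][2] = 8 + 8 = 16) = 5 (attained at k = 0)
  C[1][0] = min over k of (A[1][0] + B[0][0] = -1 + -5 = -6, A[1][1] + B[1][0] = 0 + 6 = 6, A[1][2] + B[2][0] = 2 + 10 = 12) = -6 (attained at k = 0)
  C[1][1] = min over k of (A[1][0] + B[0][1] = -1 + 9 = 8, A[1][1] + B[1][1] = 0 + -4 = -4, A[1][2] + B[2][1] = 2 + -5 = -3) = -4 (attained at k = 1)
  C[1][2] = min over k of (A[1][0] + B[0][2] = -1 + -1 = -2, A[1][1] + B[1][2] = 0 + 2 = 2, A[1][2] + B[2][2] = 2 + 8 = 10) = -2 (attained at k = 0)
  C[2][0] = min over k of (A[2][0] + B[0][0] = -4 + -5 = -9, A[2][1] + B[1][0] = 6 + 6 = 12, A[2][2] + B[2][0] = 2 + 10 = 12) = -9 (attained at k = 0)
  C[2][1] = min over k of (A[2][0] + B[0][1] = -4 + 9 = 5, A[2][1] + B[1][1] = 6 + -4 = 2, A[2][2] + B[2][1] = 2 + -5 = -3) = -3 (attained at k = 2)
  C[2][2] = min over k of (A[2][0] + B[0][2] = -4 + -1 = -5, A[2][1] + B[1][2] = 6 + 2 = 8, A[2][2] + B[2][2] = 2 + 8 = 10) = -5 (attained at k = 0)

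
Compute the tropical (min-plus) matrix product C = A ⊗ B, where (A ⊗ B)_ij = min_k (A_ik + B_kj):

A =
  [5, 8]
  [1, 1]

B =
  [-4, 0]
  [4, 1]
A ⊗ B =
  [1, 5]
  [-3, 1]

Apply the min-plus product entry-by-entry:
  C[0][0] = min over k of (A[0][0] + B[0][0] = 5 + -4 = 1, A[0][1] + B[1][0] = 8 + 4 = 12) = 1 (attained at k = 0)
  C[0][1] = min over k of (A[0][0] + B[0][1] = 5 + 0 = 5, A[0][1] + B[1][1] = 8 + 1 = 9) = 5 (attained at k = 0)
  C[1][0] = min over k of (A[1][0] + B[0][0] = 1 + -4 = -3, A[1][1] + B[1][0] = 1 + 4 = 5) = -3 (attained at k = 0)
  C[1][1] = min over k of (A[1][0] + B[0][1] = 1 + 0 = 1, A[1][1] + B[1][1] = 1 + 1 = 2) = 1 (attained at k = 0)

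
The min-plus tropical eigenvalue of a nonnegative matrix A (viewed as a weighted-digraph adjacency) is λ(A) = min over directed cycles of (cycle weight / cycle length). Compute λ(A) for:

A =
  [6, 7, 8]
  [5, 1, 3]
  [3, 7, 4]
λ(A) = 1

Enumerate directed cycles and compute their means (weight / length). Sample:
  cycle 0 → 0: weight = 6, length = 1, mean = 6/1 ≈ 6.000
  cycle 1 → 1: weight = 1, length = 1, mean = 1/1 ≈ 1.000
  cycle 2 → 2: weight = 4, length = 1, mean = 4/1 ≈ 4.000
  cycle 0 → 1 → 0: weight = 12, length = 2, mean = 12/2 ≈ 6.000
  cycle 0 → 2 → 0: weight = 11, length = 2, mean = 11/2 ≈ 5.500
  cycle 1 → 0 → 1: weight = 12, length = 2, mean = 12/2 ≈ 6.000
Minimum mean = 1.000, attained e.g. along the cycle 1 → 1 with weight 1 and length 1. So λ(A) = 1/1 = 1.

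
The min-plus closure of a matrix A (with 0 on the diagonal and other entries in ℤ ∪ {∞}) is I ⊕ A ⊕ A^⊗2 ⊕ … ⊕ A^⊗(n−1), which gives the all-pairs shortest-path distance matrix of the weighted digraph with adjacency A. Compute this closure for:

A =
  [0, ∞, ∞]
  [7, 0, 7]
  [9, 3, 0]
Closure =
  [0, ∞, ∞]
  [7, 0, 7]
  [9, 3, 0]

This is the Floyd-Warshall all-pairs shortest-path computation. For each intermediate vertex k = 0, 1, …, 2, update dist[i][j] ← min(dist[i][j], dist[i][k] + dist[k][j]). The final matrix gives, for each (i, j), the minimum total weight of any directed path from i to j (possibly empty when i = j).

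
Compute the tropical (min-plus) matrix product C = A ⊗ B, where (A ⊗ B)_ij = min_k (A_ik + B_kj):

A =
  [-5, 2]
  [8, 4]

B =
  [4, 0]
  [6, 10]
A ⊗ B =
  [-1, -5]
  [10, 8]

Apply the min-plus product entry-by-entry:
  C[0][0] = min over k of (A[0][0] + B[0][0] = -5 + 4 = -1, A[0][1] + B[1][0] = 2 + 6 = 8) = -1 (attained at k = 0)
  C[0][1] = min over k of (A[0][0] + B[0][1] = -5 + 0 = -5, A[0][1] + B[1][1] = 2 + 10 = 12) = -5 (attained at k = 0)
  C[1][0] = min over k of (A[1][0] + B[0][0] = 8 + 4 = 12, A[1][1] + B[1][0] = 4 + 6 = 10) = 10 (attained at k = 1)
  C[1][1] = min over k of (A[1][0] + B[0][1] = 8 + 0 = 8, A[1][1] + B[1][1] = 4 + 10 = 14) = 8 (attained at k = 0)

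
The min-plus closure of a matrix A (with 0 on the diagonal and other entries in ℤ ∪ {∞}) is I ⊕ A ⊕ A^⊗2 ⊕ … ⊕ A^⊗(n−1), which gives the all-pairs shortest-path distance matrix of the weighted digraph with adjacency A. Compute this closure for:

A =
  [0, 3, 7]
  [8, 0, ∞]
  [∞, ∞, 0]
Closure =
  [0, 3, 7]
  [8, 0, 15]
  [∞, ∞, 0]

This is the Floyd-Warshall all-pairs shortest-path computation. For each intermediate vertex k = 0, 1, …, 2, update dist[i][j] ← min(dist[i][j], dist[i][k] + dist[k][j]). The final matrix gives, for each (i, j), the minimum total weight of any directed path from i to j (possibly empty when i = j).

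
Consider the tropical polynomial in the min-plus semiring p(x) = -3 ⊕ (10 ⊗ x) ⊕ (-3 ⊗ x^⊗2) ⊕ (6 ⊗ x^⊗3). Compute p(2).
p(2) = -3

A tropical monomial a ⊗ x^⊗i evaluates to a + i · x. Evaluating each term at x = 2:
  Term 0 contributes -3 + 0 · 2 = -3
  Term 1 contributes 10 + 1 · 2 = 12
  Term 2 contributes -3 + 2 · 2 = 1
  Term 3 contributes 6 + 3 · 2 = 12
p(2) = ⊕ of these = min[-3, 12, 1, 12] = -3.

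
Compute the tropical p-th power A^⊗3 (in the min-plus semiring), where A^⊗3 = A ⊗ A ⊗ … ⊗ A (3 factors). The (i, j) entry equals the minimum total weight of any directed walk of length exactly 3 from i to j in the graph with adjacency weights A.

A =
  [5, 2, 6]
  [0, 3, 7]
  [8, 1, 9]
A^⊗3 =
  [5, 4, 8]
  [2, 5, 9]
  [4, 3, 7]

Each entry (A^⊗3)_ij equals the minimum over all length-3 walks i = v_0 → v_1 → … → v_3 = j of Σ_t A[v_t][v_{t+1}]. For example, for (i, j) = (0, 2) we minimise over 9 possible intermediate vertex sequences; the minimum is 8, attained along the walk 0 → 1 → 0 → 2.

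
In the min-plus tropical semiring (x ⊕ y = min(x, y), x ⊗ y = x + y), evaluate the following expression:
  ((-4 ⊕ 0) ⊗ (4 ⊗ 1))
((-4 ⊕ 0) ⊗ (4 ⊗ 1)) = 1

Expand innermost to outermost. Recall ⊕ takes the minimum of its arguments and ⊗ takes their sum. Working out the expression ((-4 ⊕ 0) ⊗ (4 ⊗ 1)) gives 1.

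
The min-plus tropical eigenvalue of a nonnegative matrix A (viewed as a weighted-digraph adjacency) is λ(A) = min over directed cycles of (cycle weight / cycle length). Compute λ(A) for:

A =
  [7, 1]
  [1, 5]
λ(A) = 1

Enumerate directed cycles and compute their means (weight / length). Sample:
  cycle 0 → 0: weight = 7, length = 1, mean = 7/1 ≈ 7.000
  cycle 1 → 1: weight = 5, length = 1, mean = 5/1 ≈ 5.000
  cycle 0 → 1 → 0: weight = 2, length = 2, mean = 2/2 ≈ 1.000
  cycle 1 → 0 → 1: weight = 2, length = 2, mean = 2/2 ≈ 1.000
Minimum mean = 1.000, attained e.g. along the cycle 0 → 1 → 0 with weight 2 and length 2. So λ(A) = 2/2 = 1.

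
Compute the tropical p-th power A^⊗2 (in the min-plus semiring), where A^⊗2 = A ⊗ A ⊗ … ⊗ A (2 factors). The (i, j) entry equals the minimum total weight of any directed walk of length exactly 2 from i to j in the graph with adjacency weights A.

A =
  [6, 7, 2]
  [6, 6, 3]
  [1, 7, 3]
A^⊗2 =
  [3, 9, 5]
  [4, 10, 6]
  [4, 8, 3]

Each entry (A^⊗2)_ij equals the minimum over all length-2 walks i = v_0 → v_1 → … → v_2 = j of Σ_t A[v_t][v_{t+1}]. For example, for (i, j) = (0, 2) we minimise over 3 possible intermediate vertex sequences; the minimum is 5, attained along the walk 0 → 2 → 2.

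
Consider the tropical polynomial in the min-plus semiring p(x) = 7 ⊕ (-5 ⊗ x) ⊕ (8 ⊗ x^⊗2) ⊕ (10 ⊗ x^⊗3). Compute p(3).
p(3) = -2

A tropical monomial a ⊗ x^⊗i evaluates to a + i · x. Evaluating each term at x = 3:
  Term 0 contributes 7 + 0 · 3 = 7
  Term 1 contributes -5 + 1 · 3 = -2
  Term 2 contributes 8 + 2 · 3 = 14
  Term 3 contributes 10 + 3 · 3 = 19
p(3) = ⊕ of these = min[7, -2, 14, 19] = -2.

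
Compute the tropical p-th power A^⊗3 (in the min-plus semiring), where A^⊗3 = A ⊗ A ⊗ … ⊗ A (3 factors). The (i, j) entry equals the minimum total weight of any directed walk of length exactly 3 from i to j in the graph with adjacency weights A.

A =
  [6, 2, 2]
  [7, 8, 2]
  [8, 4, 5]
A^⊗3 =
  [12, 8, 8]
  [13, 11, 8]
  [14, 10, 11]

Each entry (A^⊗3)_ij equals the minimum over all length-3 walks i = v_0 → v_1 → … → v_3 = j of Σ_t A[v_t][v_{t+1}]. For example, for (i, j) = (0, 2) we minimise over 9 possible intermediate vertex sequences; the minimum is 8, attained along the walk 0 → 2 → 1 → 2.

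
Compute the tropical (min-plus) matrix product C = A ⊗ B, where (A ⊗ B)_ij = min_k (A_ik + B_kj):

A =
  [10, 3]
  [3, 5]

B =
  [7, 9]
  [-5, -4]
A ⊗ B =
  [-2, -1]
  [0, 1]

Apply the min-plus product entry-by-entry:
  C[0][0] = min over k of (A[0][0] + B[0][0] = 10 + 7 = 17, A[0][1] + B[1][0] = 3 + -5 = -2) = -2 (attained at k = 1)
  C[0][1] = min over k of (A[0][0] + B[0][1] = 10 + 9 = 19, A[0][1] + B[1][1] = 3 + -4 = -1) = -1 (attained at k = 1)
  C[1][0] = min over k of (A[1][0] + B[0][0] = 3 + 7 = 10, A[1][1] + B[1][0] = 5 + -5 = 0) = 0 (attained at k = 1)
  C[1][1] = min over k of (A[1][0] + B[0][1] = 3 + 9 = 12, A[1][1] + B[1][1] = 5 + -4 = 1) = 1 (attained at k = 1)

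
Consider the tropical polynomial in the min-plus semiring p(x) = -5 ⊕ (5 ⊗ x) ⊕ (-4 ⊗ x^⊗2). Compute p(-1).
p(-1) = -6

A tropical monomial a ⊗ x^⊗i evaluates to a + i · x. Evaluating each term at x = -1:
  Term 0 contributes -5 + 0 · -1 = -5
  Term 1 contributes 5 + 1 · -1 = 4
  Term 2 contributes -4 + 2 · -1 = -6
p(-1) = ⊕ of these = min[-5, 4, -6] = -6.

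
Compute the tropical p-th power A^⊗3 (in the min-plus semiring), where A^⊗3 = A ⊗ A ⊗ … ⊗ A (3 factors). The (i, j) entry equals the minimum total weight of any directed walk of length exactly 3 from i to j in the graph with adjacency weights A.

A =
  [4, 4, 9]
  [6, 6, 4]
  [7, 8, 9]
A^⊗3 =
  [12, 12, 12]
  [14, 14, 14]
  [15, 15, 15]

Each entry (A^⊗3)_ij equals the minimum over all length-3 walks i = v_0 → v_1 → … → v_3 = j of Σ_t A[v_t][v_{t+1}]. For example, for (i, j) = (0, 2) we minimise over 9 possible intermediate vertex sequences; the minimum is 12, attained along the walk 0 → 0 → 1 → 2.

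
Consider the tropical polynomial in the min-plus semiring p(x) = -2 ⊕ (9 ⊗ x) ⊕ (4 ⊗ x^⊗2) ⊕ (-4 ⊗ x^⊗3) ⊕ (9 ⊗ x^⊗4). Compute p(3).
p(3) = -2

A tropical monomial a ⊗ x^⊗i evaluates to a + i · x. Evaluating each term at x = 3:
  Term 0 contributes -2 + 0 · 3 = -2
  Term 1 contributes 9 + 1 · 3 = 12
  Term 2 contributes 4 + 2 · 3 = 10
  Term 3 contributes -4 + 3 · 3 = 5
  Term 4 contributes 9 + 4 · 3 = 21
p(3) = ⊕ of these = min[-2, 12, 10, 5, 21] = -2.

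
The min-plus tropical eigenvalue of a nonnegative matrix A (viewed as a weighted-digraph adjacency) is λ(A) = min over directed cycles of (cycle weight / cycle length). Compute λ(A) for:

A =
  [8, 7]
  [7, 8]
λ(A) = 7

Enumerate directed cycles and compute their means (weight / length). Sample:
  cycle 0 → 0: weight = 8, length = 1, mean = 8/1 ≈ 8.000
  cycle 1 → 1: weight = 8, length = 1, mean = 8/1 ≈ 8.000
  cycle 0 → 1 → 0: weight = 14, length = 2, mean = 14/2 ≈ 7.000
  cycle 1 → 0 → 1: weight = 14, length = 2, mean = 14/2 ≈ 7.000
Minimum mean = 7.000, attained e.g. along the cycle 0 → 1 → 0 with weight 14 and length 2. So λ(A) = 14/2 = 7.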